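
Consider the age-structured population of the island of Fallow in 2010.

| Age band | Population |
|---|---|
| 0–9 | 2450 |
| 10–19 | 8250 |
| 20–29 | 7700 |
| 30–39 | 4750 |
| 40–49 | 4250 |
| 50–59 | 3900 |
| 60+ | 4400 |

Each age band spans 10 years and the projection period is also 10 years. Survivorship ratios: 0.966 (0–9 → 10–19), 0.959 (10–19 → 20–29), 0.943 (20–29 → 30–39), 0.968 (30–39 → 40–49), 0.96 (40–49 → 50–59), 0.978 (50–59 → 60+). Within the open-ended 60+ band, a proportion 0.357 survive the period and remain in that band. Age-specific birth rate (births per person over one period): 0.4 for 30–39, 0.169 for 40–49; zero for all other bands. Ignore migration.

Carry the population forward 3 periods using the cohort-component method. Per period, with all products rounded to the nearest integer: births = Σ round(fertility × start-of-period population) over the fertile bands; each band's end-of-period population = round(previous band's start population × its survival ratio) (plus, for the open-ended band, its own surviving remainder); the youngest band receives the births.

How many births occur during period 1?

— Period 1 —
Births: 4750 × 0.4 = 1900 ; 4250 × 0.169 = 718 → 2618
10–19: 2450 × 0.966 = 2367
20–29: 8250 × 0.959 = 7912
30–39: 7700 × 0.943 = 7261
40–49: 4750 × 0.968 = 4598
50–59: 4250 × 0.96 = 4080
60+: 3900 × 0.978 + 4400 × 0.357 = 3814 + 1571 = 5385
Population now: 0–9=2618, 10–19=2367, 20–29=7912, 30–39=7261, 40–49=4598, 50–59=4080, 60+=5385

2618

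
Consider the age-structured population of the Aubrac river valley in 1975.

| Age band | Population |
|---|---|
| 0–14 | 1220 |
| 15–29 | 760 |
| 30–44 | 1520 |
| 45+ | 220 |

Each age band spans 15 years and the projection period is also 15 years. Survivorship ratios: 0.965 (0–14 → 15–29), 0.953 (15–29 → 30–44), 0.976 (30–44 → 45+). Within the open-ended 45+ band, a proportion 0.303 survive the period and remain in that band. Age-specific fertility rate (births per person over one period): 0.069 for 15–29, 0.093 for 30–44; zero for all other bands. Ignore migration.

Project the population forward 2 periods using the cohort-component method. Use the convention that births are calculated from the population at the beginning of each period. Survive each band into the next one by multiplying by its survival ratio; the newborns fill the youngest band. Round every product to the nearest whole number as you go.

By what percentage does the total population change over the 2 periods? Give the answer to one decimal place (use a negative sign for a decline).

-29.2

Let group 1 be 0–14 through group 4 = 45+.
After projecting period 1:
Births: 760 × 0.069 = 52  |  1520 × 0.093 = 141 ⇒ total 193
Group 2: 1220 × 0.965 = 1177
Group 3: 760 × 0.953 = 724
Group 4: 1520 × 0.976 + 220 × 0.303 = 1484 + 67 = 1551
Giving 193 / 1177 / 724 / 1551.
After projecting period 2:
Births: 1177 × 0.069 = 81  |  724 × 0.093 = 67 ⇒ total 148
Group 2: 193 × 0.965 = 186
Group 3: 1177 × 0.953 = 1122
Group 4: 724 × 0.976 + 1551 × 0.303 = 707 + 470 = 1177
Giving 148 / 186 / 1122 / 1177.
Total: 3720 → 2633; change = -1087; percentage change = -29.2%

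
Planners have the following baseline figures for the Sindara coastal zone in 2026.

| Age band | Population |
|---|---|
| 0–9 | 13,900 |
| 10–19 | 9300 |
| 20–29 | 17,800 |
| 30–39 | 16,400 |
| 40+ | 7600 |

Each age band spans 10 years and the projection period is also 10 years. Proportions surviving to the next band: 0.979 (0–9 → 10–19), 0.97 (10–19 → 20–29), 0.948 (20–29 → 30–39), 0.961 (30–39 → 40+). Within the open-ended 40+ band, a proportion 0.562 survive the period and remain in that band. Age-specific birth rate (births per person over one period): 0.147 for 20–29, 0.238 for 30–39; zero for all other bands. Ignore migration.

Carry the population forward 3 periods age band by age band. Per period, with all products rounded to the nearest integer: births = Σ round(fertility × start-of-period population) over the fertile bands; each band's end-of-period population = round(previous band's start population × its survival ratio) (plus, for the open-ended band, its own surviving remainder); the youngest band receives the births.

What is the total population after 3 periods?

After projecting period 1:
Births: 17800 * 0.147 = 2617  |  16400 * 0.238 = 3903 ⇒ total 6520
10–19: 13900 * 0.979 = 13608
20–29: 9300 * 0.97 = 9021
30–39: 17800 * 0.948 = 16874
40+: 16400 * 0.961 + 7600 * 0.562 = 15760 + 4271 = 20031
End of period: [6520, 13608, 9021, 16874, 20031]
After projecting period 2:
Births: 9021 * 0.147 = 1326  |  16874 * 0.238 = 4016 ⇒ total 5342
10–19: 6520 * 0.979 = 6383
20–29: 13608 * 0.97 = 13200
30–39: 9021 * 0.948 = 8552
40+: 16874 * 0.961 + 20031 * 0.562 = 16216 + 11257 = 27473
End of period: [5342, 6383, 13200, 8552, 27473]
After projecting period 3:
Births: 13200 * 0.147 = 1940  |  8552 * 0.238 = 2035 ⇒ total 3975
10–19: 5342 * 0.979 = 5230
20–29: 6383 * 0.97 = 6192
30–39: 13200 * 0.948 = 12514
40+: 8552 * 0.961 + 27473 * 0.562 = 8218 + 15440 = 23658
End of period: [3975, 5230, 6192, 12514, 23658]
Total after period 3: 3975 + 5230 + 6192 + 12514 + 23658 = 51569

51569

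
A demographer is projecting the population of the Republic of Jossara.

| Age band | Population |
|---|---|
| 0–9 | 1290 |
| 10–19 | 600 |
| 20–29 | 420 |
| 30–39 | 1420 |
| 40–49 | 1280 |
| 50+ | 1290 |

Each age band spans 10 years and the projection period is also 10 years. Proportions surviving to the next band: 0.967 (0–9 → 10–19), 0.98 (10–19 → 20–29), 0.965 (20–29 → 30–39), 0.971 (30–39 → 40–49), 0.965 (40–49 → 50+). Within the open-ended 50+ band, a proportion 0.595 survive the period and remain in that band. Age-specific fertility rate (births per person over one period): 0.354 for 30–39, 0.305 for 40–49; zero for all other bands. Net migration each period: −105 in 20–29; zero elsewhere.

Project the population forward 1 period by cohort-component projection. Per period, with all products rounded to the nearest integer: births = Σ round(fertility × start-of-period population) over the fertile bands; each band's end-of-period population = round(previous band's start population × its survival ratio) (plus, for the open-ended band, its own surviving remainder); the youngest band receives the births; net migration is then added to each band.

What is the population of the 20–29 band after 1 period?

Call the bands 1 to 6, youngest first.
Period 1.
Births: 1420 * 0.354 = 503, 1280 * 0.305 = 390 ⇒ total 893
Band 2: 1290 * 0.967 = 1247
Band 3: 600 * 0.98 = 588
Band 4: 420 * 0.965 = 405
Band 5: 1420 * 0.971 = 1379
Band 6: 1280 * 0.965 + 1290 * 0.595 = 1235 + 768 = 2003
Net migration: Band 3 − 105 → 483
Population now: 0–9=893, 10–19=1247, 20–29=483, 30–39=405, 40–49=1379, 50+=2003

483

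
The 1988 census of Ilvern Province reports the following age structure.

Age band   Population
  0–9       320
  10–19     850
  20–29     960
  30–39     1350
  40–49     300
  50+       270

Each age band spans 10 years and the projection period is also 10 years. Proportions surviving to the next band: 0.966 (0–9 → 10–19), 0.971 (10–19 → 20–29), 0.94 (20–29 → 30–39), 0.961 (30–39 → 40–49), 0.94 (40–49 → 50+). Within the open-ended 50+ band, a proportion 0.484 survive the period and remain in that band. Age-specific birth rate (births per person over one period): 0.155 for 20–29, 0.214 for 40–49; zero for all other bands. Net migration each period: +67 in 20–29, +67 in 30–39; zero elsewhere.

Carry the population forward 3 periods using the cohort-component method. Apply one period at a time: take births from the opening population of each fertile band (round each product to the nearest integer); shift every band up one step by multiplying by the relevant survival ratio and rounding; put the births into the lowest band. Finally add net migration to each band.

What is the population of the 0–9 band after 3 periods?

Let band 1 be 0–9 through band 6 = 50+.
Period 1:
Births: 960 * 0.155 = 149 ; 300 * 0.214 = 64 → total 213
Band 2: 320 * 0.966 = 309
Band 3: 850 * 0.971 = 825
Band 4: 960 * 0.94 = 902
Band 5: 1350 * 0.961 = 1297
Band 6: 300 * 0.94 + 270 * 0.484 = 282 + 131 = 413
Net migration: Band 3 + 67 → 892; Band 4 + 67 → 969
Giving 213 / 309 / 892 / 969 / 1297 / 413.
Period 2:
Births: 892 * 0.155 = 138 ; 1297 * 0.214 = 278 → total 416
Band 2: 213 * 0.966 = 206
Band 3: 309 * 0.971 = 300
Band 4: 892 * 0.94 = 838
Band 5: 969 * 0.961 = 931
Band 6: 1297 * 0.94 + 413 * 0.484 = 1219 + 200 = 1419
Net migration: Band 3 + 67 → 367; Band 4 + 67 → 905
Giving 416 / 206 / 367 / 905 / 931 / 1419.
Period 3:
Births: 367 * 0.155 = 57 ; 931 * 0.214 = 199 → total 256
Band 2: 416 * 0.966 = 402
Band 3: 206 * 0.971 = 200
Band 4: 367 * 0.94 = 345
Band 5: 905 * 0.961 = 870
Band 6: 931 * 0.94 + 1419 * 0.484 = 875 + 687 = 1562
Net migration: Band 3 + 67 → 267; Band 4 + 67 → 412
Giving 256 / 402 / 267 / 412 / 870 / 1562.

256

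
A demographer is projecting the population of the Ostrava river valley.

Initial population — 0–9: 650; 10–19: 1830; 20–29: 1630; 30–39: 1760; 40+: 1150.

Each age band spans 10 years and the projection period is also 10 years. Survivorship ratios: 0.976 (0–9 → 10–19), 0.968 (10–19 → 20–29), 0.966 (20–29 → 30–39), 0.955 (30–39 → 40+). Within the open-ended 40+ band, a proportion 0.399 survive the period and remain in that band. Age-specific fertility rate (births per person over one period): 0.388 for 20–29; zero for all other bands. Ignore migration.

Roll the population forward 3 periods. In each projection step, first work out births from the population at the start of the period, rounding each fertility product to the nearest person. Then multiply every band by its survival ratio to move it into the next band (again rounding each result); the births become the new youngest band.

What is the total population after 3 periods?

Numbering the groups 1..5 from youngest to oldest:
After projecting period 1:
Births: 1630 * 0.388 = 632
Group 2: 650 * 0.976 = 634
Group 3: 1830 * 0.968 = 1771
Group 4: 1630 * 0.966 = 1575
Group 5: 1760 * 0.955 + 1150 * 0.399 = 1681 + 459 = 2140
→ [632, 634, 1771, 1575, 2140]
After projecting period 2:
Births: 1771 * 0.388 = 687
Group 2: 632 * 0.976 = 617
Group 3: 634 * 0.968 = 614
Group 4: 1771 * 0.966 = 1711
Group 5: 1575 * 0.955 + 2140 * 0.399 = 1504 + 854 = 2358
→ [687, 617, 614, 1711, 2358]
After projecting period 3:
Births: 614 * 0.388 = 238
Group 2: 687 * 0.976 = 671
Group 3: 617 * 0.968 = 597
Group 4: 614 * 0.966 = 593
Group 5: 1711 * 0.955 + 2358 * 0.399 = 1634 + 941 = 2575
→ [238, 671, 597, 593, 2575]
Total after period 3: 238 + 671 + 597 + 593 + 2575 = 4674

4674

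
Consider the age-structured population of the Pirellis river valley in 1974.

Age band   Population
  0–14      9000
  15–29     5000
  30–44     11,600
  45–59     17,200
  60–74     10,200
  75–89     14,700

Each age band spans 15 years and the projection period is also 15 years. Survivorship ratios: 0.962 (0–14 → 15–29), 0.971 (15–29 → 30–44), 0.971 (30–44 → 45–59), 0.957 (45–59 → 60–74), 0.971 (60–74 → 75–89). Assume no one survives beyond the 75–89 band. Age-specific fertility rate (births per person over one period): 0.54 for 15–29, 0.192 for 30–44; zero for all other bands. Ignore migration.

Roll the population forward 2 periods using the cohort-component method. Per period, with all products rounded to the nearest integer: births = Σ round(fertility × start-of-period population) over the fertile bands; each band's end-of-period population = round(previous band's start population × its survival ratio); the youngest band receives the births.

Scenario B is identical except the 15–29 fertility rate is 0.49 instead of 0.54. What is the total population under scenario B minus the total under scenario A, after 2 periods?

-674

[period 1]
Births: 5000 * 0.54 = 2700, 11600 * 0.192 = 2227 → 4927
15–29: 9000 * 0.962 = 8658
30–44: 5000 * 0.971 = 4855
45–59: 11600 * 0.971 = 11264
60–74: 17200 * 0.957 = 16460
75–89: 10200 * 0.971 = 9904
End of period: [4927, 8658, 4855, 11264, 16460, 9904]
[period 2]
Births: 8658 * 0.54 = 4675, 4855 * 0.192 = 932 → 5607
15–29: 4927 * 0.962 = 4740
30–44: 8658 * 0.971 = 8407
45–59: 4855 * 0.971 = 4714
60–74: 11264 * 0.957 = 10780
75–89: 16460 * 0.971 = 15983
End of period: [5607, 4740, 8407, 4714, 10780, 15983]
Scenario A total after 2 periods: 50231
Scenario B projection —
[period 1]
Births: 5000 * 0.49 = 2450, 11600 * 0.192 = 2227 → 4677
15–29: 9000 * 0.962 = 8658
30–44: 5000 * 0.971 = 4855
45–59: 11600 * 0.971 = 11264
60–74: 17200 * 0.957 = 16460
75–89: 10200 * 0.971 = 9904
End of period: [4677, 8658, 4855, 11264, 16460, 9904]
[period 2]
Births: 8658 * 0.49 = 4242, 4855 * 0.192 = 932 → 5174
15–29: 4677 * 0.962 = 4499
30–44: 8658 * 0.971 = 8407
45–59: 4855 * 0.971 = 4714
60–74: 11264 * 0.957 = 10780
75–89: 16460 * 0.971 = 15983
End of period: [5174, 4499, 8407, 4714, 10780, 15983]
Scenario B total after 2 periods: 49557
Difference B − A = 49557 − 50231 = -674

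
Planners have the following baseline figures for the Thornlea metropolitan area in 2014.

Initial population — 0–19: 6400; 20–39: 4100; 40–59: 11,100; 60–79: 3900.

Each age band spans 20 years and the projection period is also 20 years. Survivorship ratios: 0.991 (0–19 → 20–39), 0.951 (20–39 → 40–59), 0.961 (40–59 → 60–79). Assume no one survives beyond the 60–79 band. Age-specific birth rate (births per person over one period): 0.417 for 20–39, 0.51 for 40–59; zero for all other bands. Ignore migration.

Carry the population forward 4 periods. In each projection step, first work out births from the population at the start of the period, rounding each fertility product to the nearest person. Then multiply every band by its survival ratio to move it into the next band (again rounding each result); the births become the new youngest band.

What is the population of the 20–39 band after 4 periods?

6067

Call the bands 1 to 4, youngest first.
Period 1.
Births: 4100 × 0.417 = 1710, 11100 × 0.51 = 5661 ⇒ total 7371
Band 2: 6400 × 0.991 = 6342
Band 3: 4100 × 0.951 = 3899
Band 4: 11100 × 0.961 = 10667
Population now: 0–19=7371, 20–39=6342, 40–59=3899, 60–79=10667
Period 2.
Births: 6342 × 0.417 = 2645, 3899 × 0.51 = 1988 ⇒ total 4633
Band 2: 7371 × 0.991 = 7305
Band 3: 6342 × 0.951 = 6031
Band 4: 3899 × 0.961 = 3747
Population now: 0–19=4633, 20–39=7305, 40–59=6031, 60–79=3747
Period 3.
Births: 7305 × 0.417 = 3046, 6031 × 0.51 = 3076 ⇒ total 6122
Band 2: 4633 × 0.991 = 4591
Band 3: 7305 × 0.951 = 6947
Band 4: 6031 × 0.961 = 5796
Population now: 0–19=6122, 20–39=4591, 40–59=6947, 60–79=5796
Period 4.
Births: 4591 × 0.417 = 1914, 6947 × 0.51 = 3543 ⇒ total 5457
Band 2: 6122 × 0.991 = 6067
Band 3: 4591 × 0.951 = 4366
Band 4: 6947 × 0.961 = 6676
Population now: 0–19=5457, 20–39=6067, 40–59=4366, 60–79=6676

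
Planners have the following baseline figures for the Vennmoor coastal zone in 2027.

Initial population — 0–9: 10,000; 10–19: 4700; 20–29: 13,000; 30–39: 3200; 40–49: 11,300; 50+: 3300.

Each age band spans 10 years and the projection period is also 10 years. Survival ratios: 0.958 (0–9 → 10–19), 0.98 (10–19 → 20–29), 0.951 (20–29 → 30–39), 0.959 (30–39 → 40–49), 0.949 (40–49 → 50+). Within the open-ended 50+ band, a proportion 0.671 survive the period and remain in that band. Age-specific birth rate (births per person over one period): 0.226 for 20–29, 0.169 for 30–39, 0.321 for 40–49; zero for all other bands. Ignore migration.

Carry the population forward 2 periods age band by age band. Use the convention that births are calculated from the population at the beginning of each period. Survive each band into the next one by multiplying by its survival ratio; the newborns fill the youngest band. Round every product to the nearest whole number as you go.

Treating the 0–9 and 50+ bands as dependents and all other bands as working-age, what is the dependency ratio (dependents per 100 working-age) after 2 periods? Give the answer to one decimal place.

Let band 1 be 0–9 through band 6 = 50+.
[period 1]
Births: 13000 × 0.226 = 2938 ; 3200 × 0.169 = 541 ; 11300 × 0.321 = 3627 ⇒ total 7106
Band 2: 10000 × 0.958 = 9580
Band 3: 4700 × 0.98 = 4606
Band 4: 13000 × 0.951 = 12363
Band 5: 3200 × 0.959 = 3069
Band 6: 11300 × 0.949 + 3300 × 0.671 = 10724 + 2214 = 12938
End of period: [7106, 9580, 4606, 12363, 3069, 12938]
[period 2]
Births: 4606 × 0.226 = 1041 ; 12363 × 0.169 = 2089 ; 3069 × 0.321 = 985 ⇒ total 4115
Band 2: 7106 × 0.958 = 6808
Band 3: 9580 × 0.98 = 9388
Band 4: 4606 × 0.951 = 4380
Band 5: 12363 × 0.959 = 11856
Band 6: 3069 × 0.949 + 12938 × 0.671 = 2912 + 8681 = 11593
End of period: [4115, 6808, 9388, 4380, 11856, 11593]
Dependents (band 0–9 + band 50+) = 4115 + 11593 = 15708; working-age = 32432; ratio = 15708/32432 × 100 = 48.4

48.4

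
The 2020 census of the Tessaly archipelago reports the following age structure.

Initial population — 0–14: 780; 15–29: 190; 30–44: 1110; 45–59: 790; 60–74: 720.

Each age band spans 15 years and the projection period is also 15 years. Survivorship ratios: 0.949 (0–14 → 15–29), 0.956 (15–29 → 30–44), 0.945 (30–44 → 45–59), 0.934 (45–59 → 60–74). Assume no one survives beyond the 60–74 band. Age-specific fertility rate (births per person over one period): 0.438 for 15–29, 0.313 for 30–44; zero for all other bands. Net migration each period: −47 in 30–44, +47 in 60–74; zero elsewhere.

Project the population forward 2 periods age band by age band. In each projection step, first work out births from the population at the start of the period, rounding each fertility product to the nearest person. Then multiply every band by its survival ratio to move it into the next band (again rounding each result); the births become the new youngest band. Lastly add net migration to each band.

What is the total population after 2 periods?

2589

After projecting period 1:
Births: 190 × 0.438 = 83, 1110 × 0.313 = 347 → 430
15–29: 780 × 0.949 = 740
30–44: 190 × 0.956 = 182
45–59: 1110 × 0.945 = 1049
60–74: 790 × 0.934 = 738
Net migration: 30–44 − 47 → 135; 60–74 + 47 → 785
→ [430, 740, 135, 1049, 785]
After projecting period 2:
Births: 740 × 0.438 = 324, 135 × 0.313 = 42 → 366
15–29: 430 × 0.949 = 408
30–44: 740 × 0.956 = 707
45–59: 135 × 0.945 = 128
60–74: 1049 × 0.934 = 980
Net migration: 30–44 − 47 → 660; 60–74 + 47 → 1027
→ [366, 408, 660, 128, 1027]
Total after period 2: 366 + 408 + 660 + 128 + 1027 = 2589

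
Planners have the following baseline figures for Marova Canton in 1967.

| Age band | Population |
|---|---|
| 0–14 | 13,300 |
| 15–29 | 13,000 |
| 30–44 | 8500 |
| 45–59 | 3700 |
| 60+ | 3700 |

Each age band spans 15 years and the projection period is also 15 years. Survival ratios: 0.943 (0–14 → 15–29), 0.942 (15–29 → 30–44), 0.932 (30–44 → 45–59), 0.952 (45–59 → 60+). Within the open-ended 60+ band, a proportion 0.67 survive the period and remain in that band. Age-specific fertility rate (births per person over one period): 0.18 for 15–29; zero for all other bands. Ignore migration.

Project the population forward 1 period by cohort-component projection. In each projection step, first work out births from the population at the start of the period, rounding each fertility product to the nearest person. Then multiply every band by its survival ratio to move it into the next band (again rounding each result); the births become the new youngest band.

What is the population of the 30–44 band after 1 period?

Let group 1 be 0–14 through group 5 = 60+.
[period 1]
Births: 13000 * 0.18 = 2340
Group 2: 13300 * 0.943 = 12542
Group 3: 13000 * 0.942 = 12246
Group 4: 8500 * 0.932 = 7922
Group 5: 3700 * 0.952 + 3700 * 0.67 = 3522 + 2479 = 6001
→ [2340, 12542, 12246, 7922, 6001]

12246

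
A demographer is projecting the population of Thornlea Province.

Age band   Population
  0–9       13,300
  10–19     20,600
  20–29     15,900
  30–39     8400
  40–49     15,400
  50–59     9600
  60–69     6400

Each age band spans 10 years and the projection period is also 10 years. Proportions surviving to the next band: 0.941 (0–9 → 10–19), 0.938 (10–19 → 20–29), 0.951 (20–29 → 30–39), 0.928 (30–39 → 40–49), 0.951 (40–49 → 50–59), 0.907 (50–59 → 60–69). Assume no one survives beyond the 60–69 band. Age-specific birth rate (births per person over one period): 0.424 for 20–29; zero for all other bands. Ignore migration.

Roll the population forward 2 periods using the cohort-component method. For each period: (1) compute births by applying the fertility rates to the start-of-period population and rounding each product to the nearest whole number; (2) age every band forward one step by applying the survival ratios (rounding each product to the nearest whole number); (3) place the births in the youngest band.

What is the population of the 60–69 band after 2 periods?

13283

Let band 1 be 0–9 through band 7 = 60–69.
After projecting period 1:
Births: 15900 * 0.424 = 6742
Band 2: 13300 * 0.941 = 12515
Band 3: 20600 * 0.938 = 19323
Band 4: 15900 * 0.951 = 15121
Band 5: 8400 * 0.928 = 7795
Band 6: 15400 * 0.951 = 14645
Band 7: 9600 * 0.907 = 8707
Population now: 0–9=6742, 10–19=12515, 20–29=19323, 30–39=15121, 40–49=7795, 50–59=14645, 60–69=8707
After projecting period 2:
Births: 19323 * 0.424 = 8193
Band 2: 6742 * 0.941 = 6344
Band 3: 12515 * 0.938 = 11739
Band 4: 19323 * 0.951 = 18376
Band 5: 15121 * 0.928 = 14032
Band 6: 7795 * 0.951 = 7413
Band 7: 14645 * 0.907 = 13283
Population now: 0–9=8193, 10–19=6344, 20–29=11739, 30–39=18376, 40–49=14032, 50–59=7413, 60–69=13283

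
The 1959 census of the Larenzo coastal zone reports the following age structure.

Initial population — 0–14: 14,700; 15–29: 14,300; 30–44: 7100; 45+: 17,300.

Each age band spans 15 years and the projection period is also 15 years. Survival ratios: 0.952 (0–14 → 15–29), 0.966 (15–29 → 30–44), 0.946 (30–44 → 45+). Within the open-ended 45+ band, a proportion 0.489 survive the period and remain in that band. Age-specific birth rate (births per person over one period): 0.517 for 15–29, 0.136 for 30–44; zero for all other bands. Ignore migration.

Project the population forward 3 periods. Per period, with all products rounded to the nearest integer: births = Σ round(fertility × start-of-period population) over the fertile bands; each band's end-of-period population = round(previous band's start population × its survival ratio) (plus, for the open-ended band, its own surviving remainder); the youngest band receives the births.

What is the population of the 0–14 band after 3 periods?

Period 1.
Births: 14300 × 0.517 = 7393  |  7100 × 0.136 = 966 → 8359
15–29: 14700 × 0.952 = 13994
30–44: 14300 × 0.966 = 13814
45+: 7100 × 0.946 + 17300 × 0.489 = 6717 + 8460 = 15177
End of period: [8359, 13994, 13814, 15177]
Period 2.
Births: 13994 × 0.517 = 7235  |  13814 × 0.136 = 1879 → 9114
15–29: 8359 × 0.952 = 7958
30–44: 13994 × 0.966 = 13518
45+: 13814 × 0.946 + 15177 × 0.489 = 13068 + 7422 = 20490
End of period: [9114, 7958, 13518, 20490]
Period 3.
Births: 7958 × 0.517 = 4114  |  13518 × 0.136 = 1838 → 5952
15–29: 9114 × 0.952 = 8677
30–44: 7958 × 0.966 = 7687
45+: 13518 × 0.946 + 20490 × 0.489 = 12788 + 10020 = 22808
End of period: [5952, 8677, 7687, 22808]

5952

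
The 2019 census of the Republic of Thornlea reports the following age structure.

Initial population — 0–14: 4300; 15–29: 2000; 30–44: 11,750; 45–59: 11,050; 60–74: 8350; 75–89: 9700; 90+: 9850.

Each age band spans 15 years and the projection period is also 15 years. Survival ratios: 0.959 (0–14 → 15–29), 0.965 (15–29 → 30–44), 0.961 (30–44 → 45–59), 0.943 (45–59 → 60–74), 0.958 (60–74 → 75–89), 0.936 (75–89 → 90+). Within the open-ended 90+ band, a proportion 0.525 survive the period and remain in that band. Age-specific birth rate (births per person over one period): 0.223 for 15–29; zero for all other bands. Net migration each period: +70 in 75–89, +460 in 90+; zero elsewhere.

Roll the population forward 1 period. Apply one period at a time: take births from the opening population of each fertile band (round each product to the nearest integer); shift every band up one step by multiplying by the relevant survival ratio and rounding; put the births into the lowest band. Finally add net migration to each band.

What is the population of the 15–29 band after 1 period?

4124

Period 1:
Births: 2000 * 0.223 = 446
15–29: 4300 * 0.959 = 4124
30–44: 2000 * 0.965 = 1930
45–59: 11750 * 0.961 = 11292
60–74: 11050 * 0.943 = 10420
75–89: 8350 * 0.958 = 7999
90+: 9700 * 0.936 + 9850 * 0.525 = 9079 + 5171 = 14250
Net migration: 75–89 + 70 → 8069; 90+ + 460 → 14710
Population now: 0–14=446, 15–29=4124, 30–44=1930, 45–59=11292, 60–74=10420, 75–89=8069, 90+=14710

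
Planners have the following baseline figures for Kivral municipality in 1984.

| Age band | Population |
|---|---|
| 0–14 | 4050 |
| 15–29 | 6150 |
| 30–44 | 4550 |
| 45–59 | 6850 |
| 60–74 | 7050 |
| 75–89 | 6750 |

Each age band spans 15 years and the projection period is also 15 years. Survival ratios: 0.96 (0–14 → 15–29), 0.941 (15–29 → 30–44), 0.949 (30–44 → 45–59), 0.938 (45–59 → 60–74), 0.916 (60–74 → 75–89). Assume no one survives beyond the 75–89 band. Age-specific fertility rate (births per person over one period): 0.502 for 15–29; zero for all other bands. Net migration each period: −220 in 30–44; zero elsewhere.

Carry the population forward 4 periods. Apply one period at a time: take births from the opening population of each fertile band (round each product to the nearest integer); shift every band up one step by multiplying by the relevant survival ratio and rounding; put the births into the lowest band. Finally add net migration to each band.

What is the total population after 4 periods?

13951

[period 1]
Births: 6150 × 0.502 = 3087
15–29: 4050 × 0.96 = 3888
30–44: 6150 × 0.941 = 5787
45–59: 4550 × 0.949 = 4318
60–74: 6850 × 0.938 = 6425
75–89: 7050 × 0.916 = 6458
Net migration: 30–44 − 220 → 5567
Giving 3087 / 3888 / 5567 / 4318 / 6425 / 6458.
[period 2]
Births: 3888 × 0.502 = 1952
15–29: 3087 × 0.96 = 2964
30–44: 3888 × 0.941 = 3659
45–59: 5567 × 0.949 = 5283
60–74: 4318 × 0.938 = 4050
75–89: 6425 × 0.916 = 5885
Net migration: 30–44 − 220 → 3439
Giving 1952 / 2964 / 3439 / 5283 / 4050 / 5885.
[period 3]
Births: 2964 × 0.502 = 1488
15–29: 1952 × 0.96 = 1874
30–44: 2964 × 0.941 = 2789
45–59: 3439 × 0.949 = 3264
60–74: 5283 × 0.938 = 4955
75–89: 4050 × 0.916 = 3710
Net migration: 30–44 − 220 → 2569
Giving 1488 / 1874 / 2569 / 3264 / 4955 / 3710.
[period 4]
Births: 1874 × 0.502 = 941
15–29: 1488 × 0.96 = 1428
30–44: 1874 × 0.941 = 1763
45–59: 2569 × 0.949 = 2438
60–74: 3264 × 0.938 = 3062
75–89: 4955 × 0.916 = 4539
Net migration: 30–44 − 220 → 1543
Giving 941 / 1428 / 1543 / 2438 / 3062 / 4539.
Total after period 4: 941 + 1428 + 1543 + 2438 + 3062 + 4539 = 13951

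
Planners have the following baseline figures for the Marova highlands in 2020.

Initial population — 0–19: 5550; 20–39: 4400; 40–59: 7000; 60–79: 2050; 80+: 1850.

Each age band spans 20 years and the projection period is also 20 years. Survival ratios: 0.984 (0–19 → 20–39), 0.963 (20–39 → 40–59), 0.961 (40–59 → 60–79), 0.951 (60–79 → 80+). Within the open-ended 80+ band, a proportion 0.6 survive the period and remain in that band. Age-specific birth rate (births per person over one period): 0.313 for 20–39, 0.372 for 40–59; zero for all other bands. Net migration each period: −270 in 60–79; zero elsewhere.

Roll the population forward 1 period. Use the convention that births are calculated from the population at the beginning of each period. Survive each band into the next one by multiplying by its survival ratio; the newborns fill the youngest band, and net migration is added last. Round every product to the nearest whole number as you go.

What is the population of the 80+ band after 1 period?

3060

[period 1]
Births: 4400 * 0.313 = 1377  |  7000 * 0.372 = 2604 — total 3981
20–39: 5550 * 0.984 = 5461
40–59: 4400 * 0.963 = 4237
60–79: 7000 * 0.961 = 6727
80+: 2050 * 0.951 + 1850 * 0.6 = 1950 + 1110 = 3060
Net migration: 60–79 − 270 → 6457
Population now: 0–19=3981, 20–39=5461, 40–59=4237, 60–79=6457, 80+=3060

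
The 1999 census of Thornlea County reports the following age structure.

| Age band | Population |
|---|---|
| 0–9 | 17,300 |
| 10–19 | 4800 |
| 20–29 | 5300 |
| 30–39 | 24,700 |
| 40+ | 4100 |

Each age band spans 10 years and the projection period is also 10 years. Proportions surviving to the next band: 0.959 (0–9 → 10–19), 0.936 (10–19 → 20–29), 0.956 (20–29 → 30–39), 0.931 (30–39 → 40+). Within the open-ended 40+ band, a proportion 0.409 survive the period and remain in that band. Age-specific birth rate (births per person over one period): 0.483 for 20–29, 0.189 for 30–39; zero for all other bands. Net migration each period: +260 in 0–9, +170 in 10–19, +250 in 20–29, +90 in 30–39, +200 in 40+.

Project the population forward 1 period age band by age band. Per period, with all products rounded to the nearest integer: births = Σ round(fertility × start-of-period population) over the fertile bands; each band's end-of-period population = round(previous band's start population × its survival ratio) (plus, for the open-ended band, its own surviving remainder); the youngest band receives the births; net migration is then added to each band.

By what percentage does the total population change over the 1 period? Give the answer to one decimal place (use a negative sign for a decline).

5.0

— Period 1 —
Births: 5300 × 0.483 = 2560 ; 24700 × 0.189 = 4668 → total 7228
10–19: 17300 × 0.959 = 16591
20–29: 4800 × 0.936 = 4493
30–39: 5300 × 0.956 = 5067
40+: 24700 × 0.931 + 4100 × 0.409 = 22996 + 1677 = 24673
Net migration: 0–9 + 260 → 7488; 10–19 + 170 → 16761; 20–29 + 250 → 4743; 30–39 + 90 → 5157; 40+ + 200 → 24873
End of period: [7488, 16761, 4743, 5157, 24873]
Total: 56200 → 59022; change = 2822; percentage change = 5.0%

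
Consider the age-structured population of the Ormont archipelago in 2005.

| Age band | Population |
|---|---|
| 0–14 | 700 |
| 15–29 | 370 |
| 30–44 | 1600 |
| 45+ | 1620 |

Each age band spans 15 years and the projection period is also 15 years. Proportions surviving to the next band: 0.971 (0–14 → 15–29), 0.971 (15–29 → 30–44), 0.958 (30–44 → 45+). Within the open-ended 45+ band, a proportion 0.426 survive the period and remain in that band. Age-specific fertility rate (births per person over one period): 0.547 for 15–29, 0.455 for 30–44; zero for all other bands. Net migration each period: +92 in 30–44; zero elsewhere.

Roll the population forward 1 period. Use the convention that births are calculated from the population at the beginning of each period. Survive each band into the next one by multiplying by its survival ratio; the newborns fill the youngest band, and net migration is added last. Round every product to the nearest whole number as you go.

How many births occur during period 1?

930

— Period 1 —
Births: 370 * 0.547 = 202, 1600 * 0.455 = 728 → total 930
15–29: 700 * 0.971 = 680
30–44: 370 * 0.971 = 359
45+: 1600 * 0.958 + 1620 * 0.426 = 1533 + 690 = 2223
Net migration: 30–44 + 92 → 451
End of period: [930, 680, 451, 2223]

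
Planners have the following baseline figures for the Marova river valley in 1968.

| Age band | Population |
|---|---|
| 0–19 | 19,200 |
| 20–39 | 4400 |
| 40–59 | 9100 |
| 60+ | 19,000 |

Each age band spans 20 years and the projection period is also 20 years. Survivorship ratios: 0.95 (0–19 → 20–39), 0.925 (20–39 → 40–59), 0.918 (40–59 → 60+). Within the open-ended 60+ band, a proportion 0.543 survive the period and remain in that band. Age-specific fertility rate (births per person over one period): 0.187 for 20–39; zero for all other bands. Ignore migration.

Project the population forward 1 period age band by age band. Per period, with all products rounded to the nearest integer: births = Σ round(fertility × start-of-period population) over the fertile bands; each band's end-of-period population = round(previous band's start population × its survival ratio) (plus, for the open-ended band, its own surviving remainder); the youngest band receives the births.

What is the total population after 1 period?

41804

Numbering the bands 1..4 from youngest to oldest:
After projecting period 1:
Births: 4400 × 0.187 = 823
Band 2: 19200 × 0.95 = 18240
Band 3: 4400 × 0.925 = 4070
Band 4: 9100 × 0.918 + 19000 × 0.543 = 8354 + 10317 = 18671
→ [823, 18240, 4070, 18671]
Total after period 1: 823 + 18240 + 4070 + 18671 = 41804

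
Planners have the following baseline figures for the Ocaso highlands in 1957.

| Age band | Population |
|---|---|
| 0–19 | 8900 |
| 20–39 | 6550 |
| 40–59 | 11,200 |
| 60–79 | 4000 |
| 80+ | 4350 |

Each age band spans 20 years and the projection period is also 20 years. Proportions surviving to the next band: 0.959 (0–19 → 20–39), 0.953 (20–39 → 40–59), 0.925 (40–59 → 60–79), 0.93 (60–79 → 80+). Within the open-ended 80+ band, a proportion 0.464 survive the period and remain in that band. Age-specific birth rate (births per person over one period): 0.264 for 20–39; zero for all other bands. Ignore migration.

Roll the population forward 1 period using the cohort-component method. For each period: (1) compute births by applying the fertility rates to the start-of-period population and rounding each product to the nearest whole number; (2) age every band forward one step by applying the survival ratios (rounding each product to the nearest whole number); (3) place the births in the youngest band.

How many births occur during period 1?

1729

Numbering the groups 1..5 from youngest to oldest:
After projecting period 1:
Births: 6550 × 0.264 = 1729
Group 2: 8900 × 0.959 = 8535
Group 3: 6550 × 0.953 = 6242
Group 4: 11200 × 0.925 = 10360
Group 5: 4000 × 0.93 + 4350 × 0.464 = 3720 + 2018 = 5738
Giving 1729 / 8535 / 6242 / 10360 / 5738.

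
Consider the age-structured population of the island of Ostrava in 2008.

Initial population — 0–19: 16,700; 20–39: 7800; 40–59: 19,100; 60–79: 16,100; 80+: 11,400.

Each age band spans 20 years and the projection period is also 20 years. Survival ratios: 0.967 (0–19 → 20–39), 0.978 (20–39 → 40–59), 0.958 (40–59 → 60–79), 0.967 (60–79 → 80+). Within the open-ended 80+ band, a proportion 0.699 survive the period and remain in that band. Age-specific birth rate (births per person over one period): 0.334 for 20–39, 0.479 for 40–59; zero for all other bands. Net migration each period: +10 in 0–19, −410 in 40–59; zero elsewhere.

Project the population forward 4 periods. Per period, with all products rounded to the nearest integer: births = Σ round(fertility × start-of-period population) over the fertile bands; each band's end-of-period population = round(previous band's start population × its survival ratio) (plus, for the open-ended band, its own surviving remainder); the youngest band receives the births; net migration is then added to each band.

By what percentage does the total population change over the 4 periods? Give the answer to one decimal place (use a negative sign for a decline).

After projecting period 1:
Births: 7800 * 0.334 = 2605  |  19100 * 0.479 = 9149 → total 11754
20–39: 16700 * 0.967 = 16149
40–59: 7800 * 0.978 = 7628
60–79: 19100 * 0.958 = 18298
80+: 16100 * 0.967 + 11400 * 0.699 = 15569 + 7969 = 23538
Net migration: 0–19 + 10 → 11764; 40–59 − 410 → 7218
End of period: [11764, 16149, 7218, 18298, 23538]
After projecting period 2:
Births: 16149 * 0.334 = 5394  |  7218 * 0.479 = 3457 → total 8851
20–39: 11764 * 0.967 = 11376
40–59: 16149 * 0.978 = 15794
60–79: 7218 * 0.958 = 6915
80+: 18298 * 0.967 + 23538 * 0.699 = 17694 + 16453 = 34147
Net migration: 0–19 + 10 → 8861; 40–59 − 410 → 15384
End of period: [8861, 11376, 15384, 6915, 34147]
After projecting period 3:
Births: 11376 * 0.334 = 3800  |  15384 * 0.479 = 7369 → total 11169
20–39: 8861 * 0.967 = 8569
40–59: 11376 * 0.978 = 11126
60–79: 15384 * 0.958 = 14738
80+: 6915 * 0.967 + 34147 * 0.699 = 6687 + 23869 = 30556
Net migration: 0–19 + 10 → 11179; 40–59 − 410 → 10716
End of period: [11179, 8569, 10716, 14738, 30556]
After projecting period 4:
Births: 8569 * 0.334 = 2862  |  10716 * 0.479 = 5133 → total 7995
20–39: 11179 * 0.967 = 10810
40–59: 8569 * 0.978 = 8380
60–79: 10716 * 0.958 = 10266
80+: 14738 * 0.967 + 30556 * 0.699 = 14252 + 21359 = 35611
Net migration: 0–19 + 10 → 8005; 40–59 − 410 → 7970
End of period: [8005, 10810, 7970, 10266, 35611]
Total: 71100 → 72662; change = 1562; percentage change = 2.2%

2.2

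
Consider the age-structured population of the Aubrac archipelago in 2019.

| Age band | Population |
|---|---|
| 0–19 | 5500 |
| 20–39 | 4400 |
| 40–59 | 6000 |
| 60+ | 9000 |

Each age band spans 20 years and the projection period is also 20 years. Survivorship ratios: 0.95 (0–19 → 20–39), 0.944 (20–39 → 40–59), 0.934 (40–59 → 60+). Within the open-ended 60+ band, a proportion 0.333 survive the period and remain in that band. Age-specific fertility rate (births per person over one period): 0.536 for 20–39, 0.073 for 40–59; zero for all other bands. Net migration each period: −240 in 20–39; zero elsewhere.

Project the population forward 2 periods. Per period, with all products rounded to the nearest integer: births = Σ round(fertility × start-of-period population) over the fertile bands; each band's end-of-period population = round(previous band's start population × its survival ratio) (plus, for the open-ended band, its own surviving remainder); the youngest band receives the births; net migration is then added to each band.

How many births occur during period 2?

Call the bands 1 to 4, youngest first.
— Period 1 —
Births: 4400 * 0.536 = 2358  |  6000 * 0.073 = 438 → 2796
Band 2: 5500 * 0.95 = 5225
Band 3: 4400 * 0.944 = 4154
Band 4: 6000 * 0.934 + 9000 * 0.333 = 5604 + 2997 = 8601
Net migration: Band 2 − 240 → 4985
Giving 2796 / 4985 / 4154 / 8601.
— Period 2 —
Births: 4985 * 0.536 = 2672  |  4154 * 0.073 = 303 → 2975
Band 2: 2796 * 0.95 = 2656
Band 3: 4985 * 0.944 = 4706
Band 4: 4154 * 0.934 + 8601 * 0.333 = 3880 + 2864 = 6744
Net migration: Band 2 − 240 → 2416
Giving 2975 / 2416 / 4706 / 6744.

2975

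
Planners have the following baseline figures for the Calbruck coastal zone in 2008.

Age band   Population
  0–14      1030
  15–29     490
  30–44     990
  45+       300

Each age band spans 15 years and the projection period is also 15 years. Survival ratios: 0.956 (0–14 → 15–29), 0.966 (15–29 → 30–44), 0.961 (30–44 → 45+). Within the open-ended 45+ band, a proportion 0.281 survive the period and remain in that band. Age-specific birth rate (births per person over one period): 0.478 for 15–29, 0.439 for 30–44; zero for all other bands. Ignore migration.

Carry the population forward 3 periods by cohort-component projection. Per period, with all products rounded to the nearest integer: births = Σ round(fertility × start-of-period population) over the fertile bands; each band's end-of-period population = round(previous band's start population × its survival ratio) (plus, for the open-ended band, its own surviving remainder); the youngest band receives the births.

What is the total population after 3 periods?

After projecting period 1:
Births: 490 × 0.478 = 234  |  990 × 0.439 = 435 → 669
15–29: 1030 × 0.956 = 985
30–44: 490 × 0.966 = 473
45+: 990 × 0.961 + 300 × 0.281 = 951 + 84 = 1035
Giving 669 / 985 / 473 / 1035.
After projecting period 2:
Births: 985 × 0.478 = 471  |  473 × 0.439 = 208 → 679
15–29: 669 × 0.956 = 640
30–44: 985 × 0.966 = 952
45+: 473 × 0.961 + 1035 × 0.281 = 455 + 291 = 746
Giving 679 / 640 / 952 / 746.
After projecting period 3:
Births: 640 × 0.478 = 306  |  952 × 0.439 = 418 → 724
15–29: 679 × 0.956 = 649
30–44: 640 × 0.966 = 618
45+: 952 × 0.961 + 746 × 0.281 = 915 + 210 = 1125
Giving 724 / 649 / 618 / 1125.
Total after period 3: 724 + 649 + 618 + 1125 = 3116

3116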